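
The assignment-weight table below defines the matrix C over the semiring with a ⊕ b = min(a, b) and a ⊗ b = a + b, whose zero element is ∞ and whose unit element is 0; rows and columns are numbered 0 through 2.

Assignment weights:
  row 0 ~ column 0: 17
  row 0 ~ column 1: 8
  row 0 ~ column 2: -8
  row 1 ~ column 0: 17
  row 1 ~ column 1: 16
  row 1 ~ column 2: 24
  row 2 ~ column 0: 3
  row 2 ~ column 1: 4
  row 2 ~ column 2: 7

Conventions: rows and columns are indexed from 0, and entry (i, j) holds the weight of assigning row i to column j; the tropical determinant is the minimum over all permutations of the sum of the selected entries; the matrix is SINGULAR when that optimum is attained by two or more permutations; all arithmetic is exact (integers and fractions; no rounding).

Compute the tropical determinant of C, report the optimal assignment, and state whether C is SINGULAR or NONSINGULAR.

σ = (0, 1, 2): 17 + 16 + 7 = 40
σ = (0, 2, 1): 17 + 24 + 4 = 45
σ = (1, 0, 2): 8 + 17 + 7 = 32
σ = (1, 2, 0): 8 + 24 + 3 = 35
σ = (2, 0, 1): (-8) + 17 + 4 = 13
σ = (2, 1, 0): (-8) + 16 + 3 = 11
Optimal value attained by: σ = (2, 1, 0).
Answer: det⊕(C) = 11; verdict: NONSINGULAR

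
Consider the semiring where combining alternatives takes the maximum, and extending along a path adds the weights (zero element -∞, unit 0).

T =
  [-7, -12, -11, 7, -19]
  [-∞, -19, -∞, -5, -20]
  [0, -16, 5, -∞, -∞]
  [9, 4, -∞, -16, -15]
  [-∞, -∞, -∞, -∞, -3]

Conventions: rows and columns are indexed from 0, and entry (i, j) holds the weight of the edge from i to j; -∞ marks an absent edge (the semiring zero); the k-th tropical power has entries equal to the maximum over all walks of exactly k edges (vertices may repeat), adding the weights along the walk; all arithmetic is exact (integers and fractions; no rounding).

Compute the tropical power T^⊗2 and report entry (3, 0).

T^⊗2:
  [16, 11, -6, 0, -8]
  [4, -1, -∞, -21, -20]
  [5, -11, 10, 7, -19]
  [2, -3, -2, 16, -10]
  [-∞, -∞, -∞, -∞, -6]
Key observation: the optimum is the walk 3->0->0, with weight 9 + (-7) = 2.
Optimal value attained by: walk 3->0->0.
Answer: (T^⊗2)[3][0] = 2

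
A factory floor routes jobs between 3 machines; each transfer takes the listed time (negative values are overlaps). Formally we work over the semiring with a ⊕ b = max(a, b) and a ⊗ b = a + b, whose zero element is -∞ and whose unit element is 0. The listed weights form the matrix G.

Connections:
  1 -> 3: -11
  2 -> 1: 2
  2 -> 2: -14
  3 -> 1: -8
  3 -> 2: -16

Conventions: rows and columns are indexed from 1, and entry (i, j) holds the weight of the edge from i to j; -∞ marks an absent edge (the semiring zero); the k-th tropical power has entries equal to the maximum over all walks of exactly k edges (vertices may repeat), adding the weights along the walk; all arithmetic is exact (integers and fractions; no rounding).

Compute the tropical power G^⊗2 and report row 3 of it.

G^⊗2:
  [-19, -27, -∞]
  [-12, -28, -9]
  [-14, -30, -19]
Answer: row 3 of G^⊗2 = [-14, -30, -19]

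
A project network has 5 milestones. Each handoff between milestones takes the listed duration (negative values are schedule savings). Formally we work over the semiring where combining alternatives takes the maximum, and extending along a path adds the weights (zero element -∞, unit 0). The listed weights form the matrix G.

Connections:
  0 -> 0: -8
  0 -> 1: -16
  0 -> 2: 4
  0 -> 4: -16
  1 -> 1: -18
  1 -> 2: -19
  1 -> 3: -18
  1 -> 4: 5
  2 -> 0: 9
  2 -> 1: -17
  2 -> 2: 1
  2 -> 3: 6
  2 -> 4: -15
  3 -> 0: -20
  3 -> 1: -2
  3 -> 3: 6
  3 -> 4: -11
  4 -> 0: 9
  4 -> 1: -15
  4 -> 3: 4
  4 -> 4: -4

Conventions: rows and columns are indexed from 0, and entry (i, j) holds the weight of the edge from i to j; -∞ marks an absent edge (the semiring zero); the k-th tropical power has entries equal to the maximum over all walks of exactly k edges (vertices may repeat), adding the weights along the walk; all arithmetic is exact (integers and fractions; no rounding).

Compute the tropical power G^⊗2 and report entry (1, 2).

G^⊗2:
  [13, -13, 5, 10, -11]
  [14, -10, -18, 9, 1]
  [10, 4, 13, 12, -5]
  [-2, 4, -16, 12, 3]
  [5, 2, 13, 10, -7]
Key observation: the optimum is the walk 1->2->2, with weight (-19) + 1 = -18.
Optimal value attained by: walk 1->2->2.
Answer: (G^⊗2)[1][2] = -18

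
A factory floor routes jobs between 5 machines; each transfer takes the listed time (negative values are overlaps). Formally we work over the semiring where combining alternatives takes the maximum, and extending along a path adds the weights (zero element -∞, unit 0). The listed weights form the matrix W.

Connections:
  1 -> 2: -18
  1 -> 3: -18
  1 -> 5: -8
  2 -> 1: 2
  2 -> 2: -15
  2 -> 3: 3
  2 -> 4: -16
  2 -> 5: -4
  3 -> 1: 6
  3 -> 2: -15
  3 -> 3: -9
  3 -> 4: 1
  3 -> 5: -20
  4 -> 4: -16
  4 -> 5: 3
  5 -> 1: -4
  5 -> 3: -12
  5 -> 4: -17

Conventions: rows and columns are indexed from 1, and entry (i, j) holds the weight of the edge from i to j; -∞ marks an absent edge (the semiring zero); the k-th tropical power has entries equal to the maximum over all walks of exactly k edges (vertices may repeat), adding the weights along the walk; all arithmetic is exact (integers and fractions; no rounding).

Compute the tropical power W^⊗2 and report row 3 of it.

W^⊗2:
  [-12, -33, -15, -17, -22]
  [9, -12, -6, 4, -6]
  [-3, -12, -12, -8, 4]
  [-1, -∞, -9, -14, -13]
  [-6, -22, -21, -11, -12]
Answer: row 3 of W^⊗2 = [-3, -12, -12, -8, 4]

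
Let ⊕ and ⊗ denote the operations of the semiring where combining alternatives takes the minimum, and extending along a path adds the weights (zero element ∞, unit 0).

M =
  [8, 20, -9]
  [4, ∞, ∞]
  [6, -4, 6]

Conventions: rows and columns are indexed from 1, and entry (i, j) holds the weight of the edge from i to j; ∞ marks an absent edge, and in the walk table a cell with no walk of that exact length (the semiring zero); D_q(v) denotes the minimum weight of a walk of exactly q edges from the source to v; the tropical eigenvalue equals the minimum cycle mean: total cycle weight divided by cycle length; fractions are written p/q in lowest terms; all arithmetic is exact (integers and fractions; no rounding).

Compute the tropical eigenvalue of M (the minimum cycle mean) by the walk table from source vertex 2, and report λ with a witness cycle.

q=0: [∞, 0, ∞]
q=1: [4, ∞, ∞]
q=2: [12, 24, -5]
q=3: [1, -9, 1]
Optimal cycle mean attained by: cycle 1->3->2->1, total (-9) + (-4) + 4, length 3.
Answer: λ = -3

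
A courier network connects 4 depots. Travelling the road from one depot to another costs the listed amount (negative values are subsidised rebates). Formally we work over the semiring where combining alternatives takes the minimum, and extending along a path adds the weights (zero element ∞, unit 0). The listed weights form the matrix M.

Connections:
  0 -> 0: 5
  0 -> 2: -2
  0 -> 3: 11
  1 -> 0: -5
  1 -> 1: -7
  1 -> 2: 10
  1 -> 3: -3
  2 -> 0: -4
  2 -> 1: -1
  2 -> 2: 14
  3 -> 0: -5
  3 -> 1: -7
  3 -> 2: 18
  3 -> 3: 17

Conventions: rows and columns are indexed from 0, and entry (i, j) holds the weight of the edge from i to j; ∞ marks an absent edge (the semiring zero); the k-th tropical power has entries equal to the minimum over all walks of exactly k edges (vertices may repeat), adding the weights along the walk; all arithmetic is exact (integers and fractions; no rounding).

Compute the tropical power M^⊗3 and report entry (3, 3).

M^⊗2:
  [-6, -3, 3, 16]
  [-12, -14, -7, -10]
  [-6, -8, -6, -4]
  [-12, -14, -7, -10]
M^⊗3:
  [-8, -10, -8, -6]
  [-19, -21, -14, -17]
  [-13, -15, -8, -11]
  [-19, -21, -14, -17]
Key observation: the optimum is the walk 3->1->1->3, with weight (-7) + (-7) + (-3) = -17.
Optimal value attained by: walk 3->1->1->3.
Answer: (M^⊗3)[3][3] = -17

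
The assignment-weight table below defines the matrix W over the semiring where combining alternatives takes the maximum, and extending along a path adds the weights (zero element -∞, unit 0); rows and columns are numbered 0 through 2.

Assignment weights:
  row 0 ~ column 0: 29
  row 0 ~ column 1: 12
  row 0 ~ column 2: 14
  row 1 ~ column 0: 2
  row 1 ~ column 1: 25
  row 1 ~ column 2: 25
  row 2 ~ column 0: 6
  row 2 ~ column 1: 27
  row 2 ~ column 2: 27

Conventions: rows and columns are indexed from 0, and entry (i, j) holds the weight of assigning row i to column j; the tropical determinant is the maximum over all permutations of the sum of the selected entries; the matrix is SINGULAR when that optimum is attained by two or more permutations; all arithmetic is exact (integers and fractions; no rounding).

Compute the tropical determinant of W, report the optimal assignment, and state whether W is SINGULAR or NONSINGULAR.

σ = (0, 1, 2): 29 + 25 + 27 = 81
σ = (0, 2, 1): 29 + 25 + 27 = 81
σ = (1, 0, 2): 12 + 2 + 27 = 41
σ = (1, 2, 0): 12 + 25 + 6 = 43
σ = (2, 0, 1): 14 + 2 + 27 = 43
σ = (2, 1, 0): 14 + 25 + 6 = 45
Optimal value attained by: σ = (0, 1, 2).
Answer: det⊕(W) = 81; verdict: SINGULAR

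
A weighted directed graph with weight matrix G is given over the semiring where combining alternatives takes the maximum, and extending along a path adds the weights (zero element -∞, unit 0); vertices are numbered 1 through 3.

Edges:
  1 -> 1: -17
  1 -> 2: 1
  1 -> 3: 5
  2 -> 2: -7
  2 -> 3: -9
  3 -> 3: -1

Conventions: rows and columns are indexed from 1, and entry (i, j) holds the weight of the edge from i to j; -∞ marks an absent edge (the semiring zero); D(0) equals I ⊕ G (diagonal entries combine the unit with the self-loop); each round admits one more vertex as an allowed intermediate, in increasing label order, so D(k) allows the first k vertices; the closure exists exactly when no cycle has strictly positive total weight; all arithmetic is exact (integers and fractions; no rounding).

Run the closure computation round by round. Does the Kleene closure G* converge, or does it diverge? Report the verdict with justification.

D(0):
  [0, 1, 5]
  [-∞, 0, -9]
  [-∞, -∞, 0]
D(1):
  [0, 1, 5]
  [-∞, 0, -9]
  [-∞, -∞, 0]
D(2):
  [0, 1, 5]
  [-∞, 0, -9]
  [-∞, -∞, 0]
D(3):
  [0, 1, 5]
  [-∞, 0, -9]
  [-∞, -∞, 0]
Key observation: every diagonal entry stays at the unit through all rounds, so no improving cycle exists.
Answer: CONVERGES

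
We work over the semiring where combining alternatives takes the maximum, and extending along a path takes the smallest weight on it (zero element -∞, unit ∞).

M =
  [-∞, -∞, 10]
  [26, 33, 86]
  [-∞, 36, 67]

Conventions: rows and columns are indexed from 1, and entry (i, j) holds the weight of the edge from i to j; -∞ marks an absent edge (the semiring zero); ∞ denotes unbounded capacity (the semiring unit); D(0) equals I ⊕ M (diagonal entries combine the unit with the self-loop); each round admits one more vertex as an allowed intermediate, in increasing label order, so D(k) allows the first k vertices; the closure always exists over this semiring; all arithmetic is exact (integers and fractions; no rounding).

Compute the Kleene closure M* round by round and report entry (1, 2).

D(0):
  [∞, -∞, 10]
  [26, ∞, 86]
  [-∞, 36, ∞]
D(1):
  [∞, -∞, 10]
  [26, ∞, 86]
  [-∞, 36, ∞]
D(2):
  [∞, -∞, 10]
  [26, ∞, 86]
  [26, 36, ∞]
D(3):
  [∞, 10, 10]
  [26, ∞, 86]
  [26, 36, ∞]
Answer: M*[1][2] = 10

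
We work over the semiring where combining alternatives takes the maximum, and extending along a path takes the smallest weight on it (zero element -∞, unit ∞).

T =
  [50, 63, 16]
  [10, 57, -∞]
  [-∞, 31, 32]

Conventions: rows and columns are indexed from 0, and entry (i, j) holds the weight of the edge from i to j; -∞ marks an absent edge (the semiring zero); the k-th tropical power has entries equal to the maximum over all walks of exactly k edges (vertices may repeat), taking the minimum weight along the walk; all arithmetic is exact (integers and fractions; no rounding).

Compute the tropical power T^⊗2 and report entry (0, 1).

T^⊗2:
  [50, 57, 16]
  [10, 57, 10]
  [10, 31, 32]
Key observation: the optimum is the walk 0->1->1, with weight 63 min 57 = 57.
Optimal value attained by: walk 0->1->1.
Answer: (T^⊗2)[0][1] = 57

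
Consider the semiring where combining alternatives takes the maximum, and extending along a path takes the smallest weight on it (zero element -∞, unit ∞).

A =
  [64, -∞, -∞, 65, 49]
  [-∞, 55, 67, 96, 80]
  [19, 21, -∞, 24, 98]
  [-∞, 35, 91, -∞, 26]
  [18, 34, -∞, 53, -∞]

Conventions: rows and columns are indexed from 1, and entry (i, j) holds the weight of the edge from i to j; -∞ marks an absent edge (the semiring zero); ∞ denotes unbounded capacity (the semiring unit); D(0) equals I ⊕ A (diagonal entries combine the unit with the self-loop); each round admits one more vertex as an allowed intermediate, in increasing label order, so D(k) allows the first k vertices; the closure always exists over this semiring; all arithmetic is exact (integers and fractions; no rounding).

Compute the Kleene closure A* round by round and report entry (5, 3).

D(0):
  [∞, -∞, -∞, 65, 49]
  [-∞, ∞, 67, 96, 80]
  [19, 21, ∞, 24, 98]
  [-∞, 35, 91, ∞, 26]
  [18, 34, -∞, 53, ∞]
D(1):
  [∞, -∞, -∞, 65, 49]
  [-∞, ∞, 67, 96, 80]
  [19, 21, ∞, 24, 98]
  [-∞, 35, 91, ∞, 26]
  [18, 34, -∞, 53, ∞]
D(2):
  [∞, -∞, -∞, 65, 49]
  [-∞, ∞, 67, 96, 80]
  [19, 21, ∞, 24, 98]
  [-∞, 35, 91, ∞, 35]
  [18, 34, 34, 53, ∞]
D(3):
  [∞, -∞, -∞, 65, 49]
  [19, ∞, 67, 96, 80]
  [19, 21, ∞, 24, 98]
  [19, 35, 91, ∞, 91]
  [19, 34, 34, 53, ∞]
D(4):
  [∞, 35, 65, 65, 65]
  [19, ∞, 91, 96, 91]
  [19, 24, ∞, 24, 98]
  [19, 35, 91, ∞, 91]
  [19, 35, 53, 53, ∞]
D(5):
  [∞, 35, 65, 65, 65]
  [19, ∞, 91, 96, 91]
  [19, 35, ∞, 53, 98]
  [19, 35, 91, ∞, 91]
  [19, 35, 53, 53, ∞]
Answer: A*[5][3] = 53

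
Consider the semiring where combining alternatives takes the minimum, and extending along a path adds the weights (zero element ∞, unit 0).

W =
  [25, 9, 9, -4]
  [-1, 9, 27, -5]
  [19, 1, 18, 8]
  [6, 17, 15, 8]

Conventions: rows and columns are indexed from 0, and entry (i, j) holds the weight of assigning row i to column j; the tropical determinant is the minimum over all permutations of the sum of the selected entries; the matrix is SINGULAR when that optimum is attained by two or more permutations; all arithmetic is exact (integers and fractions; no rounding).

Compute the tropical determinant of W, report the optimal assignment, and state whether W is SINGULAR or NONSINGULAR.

σ = (0, 1, 2, 3): 25 + 9 + 18 + 8 = 60
σ = (0, 1, 3, 2): 25 + 9 + 8 + 15 = 57
σ = (0, 2, 1, 3): 25 + 27 + 1 + 8 = 61
σ = (0, 2, 3, 1): 25 + 27 + 8 + 17 = 77
σ = (0, 3, 1, 2): 25 + (-5) + 1 + 15 = 36
σ = (0, 3, 2, 1): 25 + (-5) + 18 + 17 = 55
σ = (1, 0, 2, 3): 9 + (-1) + 18 + 8 = 34
σ = (1, 0, 3, 2): 9 + (-1) + 8 + 15 = 31
σ = (1, 2, 0, 3): 9 + 27 + 19 + 8 = 63
σ = (1, 2, 3, 0): 9 + 27 + 8 + 6 = 50
σ = (1, 3, 0, 2): 9 + (-5) + 19 + 15 = 38
σ = (1, 3, 2, 0): 9 + (-5) + 18 + 6 = 28
σ = (2, 0, 1, 3): 9 + (-1) + 1 + 8 = 17
σ = (2, 0, 3, 1): 9 + (-1) + 8 + 17 = 33
σ = (2, 1, 0, 3): 9 + 9 + 19 + 8 = 45
σ = (2, 1, 3, 0): 9 + 9 + 8 + 6 = 32
σ = (2, 3, 0, 1): 9 + (-5) + 19 + 17 = 40
σ = (2, 3, 1, 0): 9 + (-5) + 1 + 6 = 11
σ = (3, 0, 1, 2): (-4) + (-1) + 1 + 15 = 11
σ = (3, 0, 2, 1): (-4) + (-1) + 18 + 17 = 30
σ = (3, 1, 0, 2): (-4) + 9 + 19 + 15 = 39
σ = (3, 1, 2, 0): (-4) + 9 + 18 + 6 = 29
σ = (3, 2, 0, 1): (-4) + 27 + 19 + 17 = 59
σ = (3, 2, 1, 0): (-4) + 27 + 1 + 6 = 30
Optimal value attained by: σ = (2, 3, 1, 0).
Answer: det⊕(W) = 11; verdict: SINGULAR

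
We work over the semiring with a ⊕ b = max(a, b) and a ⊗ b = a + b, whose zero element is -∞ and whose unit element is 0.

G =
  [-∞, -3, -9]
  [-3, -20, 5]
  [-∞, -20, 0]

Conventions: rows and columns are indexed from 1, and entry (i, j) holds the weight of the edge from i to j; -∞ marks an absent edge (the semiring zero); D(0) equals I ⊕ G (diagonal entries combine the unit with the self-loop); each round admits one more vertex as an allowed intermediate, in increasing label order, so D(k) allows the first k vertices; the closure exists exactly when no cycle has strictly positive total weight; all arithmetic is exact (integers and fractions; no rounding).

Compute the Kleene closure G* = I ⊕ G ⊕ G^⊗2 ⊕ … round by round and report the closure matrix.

D(0):
  [0, -3, -9]
  [-3, 0, 5]
  [-∞, -20, 0]
D(1):
  [0, -3, -9]
  [-3, 0, 5]
  [-∞, -20, 0]
D(2):
  [0, -3, 2]
  [-3, 0, 5]
  [-23, -20, 0]
D(3):
  [0, -3, 2]
  [-3, 0, 5]
  [-23, -20, 0]
Answer: G* = [[0, -3, 2], [-3, 0, 5], [-23, -20, 0]]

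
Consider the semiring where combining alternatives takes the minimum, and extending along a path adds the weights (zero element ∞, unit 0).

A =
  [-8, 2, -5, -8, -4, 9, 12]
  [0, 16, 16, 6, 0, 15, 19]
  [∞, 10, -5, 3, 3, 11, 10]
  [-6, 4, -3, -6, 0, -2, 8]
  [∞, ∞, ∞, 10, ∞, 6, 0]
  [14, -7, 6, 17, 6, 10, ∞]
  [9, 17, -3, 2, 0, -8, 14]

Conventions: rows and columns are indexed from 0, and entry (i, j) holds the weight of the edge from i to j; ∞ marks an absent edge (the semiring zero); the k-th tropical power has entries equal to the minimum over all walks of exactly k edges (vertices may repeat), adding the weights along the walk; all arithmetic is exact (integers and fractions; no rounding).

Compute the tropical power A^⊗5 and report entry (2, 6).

A^⊗2:
  [-16, -6, -13, -16, -12, -10, -4]
  [-8, 2, -5, -8, -4, 4, 0]
  [-3, 4, -10, -3, -2, 1, 3]
  [-14, -9, -11, -14, -10, -8, 0]
  [4, -1, -3, 2, 0, -8, 14]
  [-7, 3, 1, -1, -7, 8, 6]
  [-4, -15, -8, -4, -2, 0, 0]
A^⊗3:
  [-24, -17, -21, -24, -20, -18, -12]
  [-16, -6, -13, -16, -12, -10, -4]
  [-11, -6, -15, -11, -7, -5, -2]
  [-22, -15, -19, -22, -18, -16, -10]
  [-4, -15, -8, -4, -2, 0, 0]
  [-15, -5, -12, -15, -11, -3, -7]
  [-15, -7, -13, -12, -15, -8, -2]
A^⊗4:
  [-32, -25, -29, -32, -28, -26, -20]
  [-24, -17, -21, -24, -20, -18, -12]
  [-19, -12, -20, -19, -15, -13, -7]
  [-30, -23, -27, -30, -26, -24, -18]
  [-15, -7, -13, -12, -15, -8, -2]
  [-23, -13, -20, -23, -19, -17, -11]
  [-23, -15, -20, -23, -19, -14, -15]
A^⊗5:
  [-40, -33, -37, -40, -36, -34, -28]
  [-32, -25, -29, -32, -28, -26, -20]
  [-27, -20, -25, -27, -23, -21, -15]
  [-38, -31, -35, -38, -34, -32, -26]
  [-23, -15, -20, -23, -19, -14, -15]
  [-31, -24, -28, -31, -27, -25, -19]
  [-31, -21, -28, -31, -27, -25, -19]
Key observation: the optimum is the walk 2->3->0->0->4->6, with weight 3 + (-6) + (-8) + (-4) + 0 = -15.
Optimal value attained by: walk 2->3->0->0->4->6.
Answer: (A^⊗5)[2][6] = -15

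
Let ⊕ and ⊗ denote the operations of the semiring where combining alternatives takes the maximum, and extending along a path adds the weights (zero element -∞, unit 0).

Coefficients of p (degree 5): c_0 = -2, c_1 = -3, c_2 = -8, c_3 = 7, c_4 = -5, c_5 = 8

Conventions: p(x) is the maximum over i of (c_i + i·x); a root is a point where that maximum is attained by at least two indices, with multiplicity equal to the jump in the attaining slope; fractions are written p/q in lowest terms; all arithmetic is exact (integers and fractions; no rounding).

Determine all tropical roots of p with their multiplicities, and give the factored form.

hull edge (i=0, c=-2) to (i=3, c=7): slope 3, span 3
hull edge (i=3, c=7) to (i=5, c=8): slope 1/2, span 2
Factored form: p(x) = 8 ⊗ (x ⊕ (-3)) ⊗ (x ⊕ (-3)) ⊗ (x ⊕ (-3)) ⊗ (x ⊕ (-1/2)) ⊗ (x ⊕ (-1/2))
Answer: roots = -3 (mult 3), -1/2 (mult 2)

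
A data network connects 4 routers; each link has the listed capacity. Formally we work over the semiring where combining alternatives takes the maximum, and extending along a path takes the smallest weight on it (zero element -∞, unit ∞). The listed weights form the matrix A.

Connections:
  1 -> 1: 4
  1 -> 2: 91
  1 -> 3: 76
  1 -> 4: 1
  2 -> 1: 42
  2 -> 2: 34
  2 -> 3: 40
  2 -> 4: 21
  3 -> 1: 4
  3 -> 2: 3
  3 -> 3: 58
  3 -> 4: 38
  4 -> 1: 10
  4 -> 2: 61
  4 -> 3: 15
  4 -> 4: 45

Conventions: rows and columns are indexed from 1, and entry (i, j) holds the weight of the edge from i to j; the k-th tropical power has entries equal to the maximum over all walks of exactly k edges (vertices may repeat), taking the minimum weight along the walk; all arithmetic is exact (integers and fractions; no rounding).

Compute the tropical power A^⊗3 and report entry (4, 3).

A^⊗2:
  [42, 34, 58, 38]
  [34, 42, 42, 38]
  [10, 38, 58, 38]
  [42, 45, 40, 45]
A^⊗3:
  [34, 42, 58, 38]
  [42, 38, 42, 38]
  [38, 38, 58, 38]
  [42, 45, 42, 45]
Key observation: the optimum is the walk 4->2->1->3, with weight 61 min 42 min 76 = 42.
Optimal value attained by: walk 4->2->1->3.
Answer: (A^⊗3)[4][3] = 42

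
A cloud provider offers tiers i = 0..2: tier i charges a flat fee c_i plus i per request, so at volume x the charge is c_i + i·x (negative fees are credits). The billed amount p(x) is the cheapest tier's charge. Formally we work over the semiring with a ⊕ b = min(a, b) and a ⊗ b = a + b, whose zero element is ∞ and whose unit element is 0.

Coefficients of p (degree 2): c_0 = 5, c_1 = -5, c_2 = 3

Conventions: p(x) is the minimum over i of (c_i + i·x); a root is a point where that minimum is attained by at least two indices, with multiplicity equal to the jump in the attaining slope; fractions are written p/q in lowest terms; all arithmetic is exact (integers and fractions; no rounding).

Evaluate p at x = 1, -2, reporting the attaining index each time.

p(1) = min(5+0·1=5, -5+1·1=-4, 3+2·1=5) = -4 (attained by i=1)
p(-2) = min(5+0·(-2)=5, -5+1·(-2)=-7, 3+2·(-2)=-1) = -7 (attained by i=1)
Answer: p(1) = -4; p(-2) = -7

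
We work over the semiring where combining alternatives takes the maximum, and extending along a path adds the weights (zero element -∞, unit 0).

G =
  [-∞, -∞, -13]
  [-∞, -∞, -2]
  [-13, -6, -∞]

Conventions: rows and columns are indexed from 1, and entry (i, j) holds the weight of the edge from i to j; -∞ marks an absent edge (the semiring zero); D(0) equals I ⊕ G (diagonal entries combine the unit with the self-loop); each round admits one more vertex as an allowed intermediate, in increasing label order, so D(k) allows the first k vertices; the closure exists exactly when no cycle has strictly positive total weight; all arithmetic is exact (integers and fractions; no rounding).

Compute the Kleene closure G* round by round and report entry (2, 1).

D(0):
  [0, -∞, -13]
  [-∞, 0, -2]
  [-13, -6, 0]
D(1):
  [0, -∞, -13]
  [-∞, 0, -2]
  [-13, -6, 0]
D(2):
  [0, -∞, -13]
  [-∞, 0, -2]
  [-13, -6, 0]
D(3):
  [0, -19, -13]
  [-15, 0, -2]
  [-13, -6, 0]
Answer: G*[2][1] = -15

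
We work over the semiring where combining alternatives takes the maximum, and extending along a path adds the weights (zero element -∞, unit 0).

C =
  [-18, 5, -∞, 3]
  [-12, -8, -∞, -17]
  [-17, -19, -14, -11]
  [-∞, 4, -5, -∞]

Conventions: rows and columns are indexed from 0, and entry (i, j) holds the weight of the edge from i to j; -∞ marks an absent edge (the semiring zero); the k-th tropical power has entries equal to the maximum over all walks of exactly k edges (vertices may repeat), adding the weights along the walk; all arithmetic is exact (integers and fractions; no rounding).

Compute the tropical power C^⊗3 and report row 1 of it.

C^⊗2:
  [-7, 7, -2, -12]
  [-20, -7, -22, -9]
  [-31, -7, -16, -14]
  [-8, -4, -19, -13]
C^⊗3:
  [-5, -1, -16, -4]
  [-19, -5, -14, -17]
  [-19, -10, -19, -24]
  [-16, -3, -18, -5]
Answer: row 1 of C^⊗3 = [-19, -5, -14, -17]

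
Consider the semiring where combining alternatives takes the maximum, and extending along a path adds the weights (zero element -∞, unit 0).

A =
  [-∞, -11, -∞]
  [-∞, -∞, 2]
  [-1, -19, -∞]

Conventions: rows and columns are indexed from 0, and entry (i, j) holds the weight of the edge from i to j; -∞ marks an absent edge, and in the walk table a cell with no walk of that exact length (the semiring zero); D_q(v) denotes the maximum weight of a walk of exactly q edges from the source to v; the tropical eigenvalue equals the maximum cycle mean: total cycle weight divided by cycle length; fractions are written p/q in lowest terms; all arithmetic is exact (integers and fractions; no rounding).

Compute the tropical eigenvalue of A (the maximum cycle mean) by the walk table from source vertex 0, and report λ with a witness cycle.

q=0: [0, -∞, -∞]
q=1: [-∞, -11, -∞]
q=2: [-∞, -∞, -9]
q=3: [-10, -28, -∞]
Optimal cycle mean attained by: cycle 0->1->2->0, total (-11) + 2 + (-1), length 3.
Answer: λ = -10/3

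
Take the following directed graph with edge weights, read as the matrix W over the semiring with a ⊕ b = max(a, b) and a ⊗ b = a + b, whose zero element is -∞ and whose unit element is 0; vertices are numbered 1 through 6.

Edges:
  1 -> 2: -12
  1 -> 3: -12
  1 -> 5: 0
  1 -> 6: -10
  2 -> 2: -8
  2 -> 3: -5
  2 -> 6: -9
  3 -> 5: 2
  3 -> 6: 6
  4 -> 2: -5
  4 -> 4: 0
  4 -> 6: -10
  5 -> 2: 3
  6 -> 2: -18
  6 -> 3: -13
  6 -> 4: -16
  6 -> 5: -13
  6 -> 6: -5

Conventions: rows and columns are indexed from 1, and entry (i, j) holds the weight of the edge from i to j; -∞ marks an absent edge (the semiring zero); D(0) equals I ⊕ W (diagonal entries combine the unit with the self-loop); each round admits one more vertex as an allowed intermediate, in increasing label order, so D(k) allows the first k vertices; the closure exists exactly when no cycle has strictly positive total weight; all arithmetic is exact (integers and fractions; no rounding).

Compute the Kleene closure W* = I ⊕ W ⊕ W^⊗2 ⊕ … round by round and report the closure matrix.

D(0):
  [0, -12, -12, -∞, 0, -10]
  [-∞, 0, -5, -∞, -∞, -9]
  [-∞, -∞, 0, -∞, 2, 6]
  [-∞, -5, -∞, 0, -∞, -10]
  [-∞, 3, -∞, -∞, 0, -∞]
  [-∞, -18, -13, -16, -13, 0]
D(1):
  [0, -12, -12, -∞, 0, -10]
  [-∞, 0, -5, -∞, -∞, -9]
  [-∞, -∞, 0, -∞, 2, 6]
  [-∞, -5, -∞, 0, -∞, -10]
  [-∞, 3, -∞, -∞, 0, -∞]
  [-∞, -18, -13, -16, -13, 0]
D(2):
  [0, -12, -12, -∞, 0, -10]
  [-∞, 0, -5, -∞, -∞, -9]
  [-∞, -∞, 0, -∞, 2, 6]
  [-∞, -5, -10, 0, -∞, -10]
  [-∞, 3, -2, -∞, 0, -6]
  [-∞, -18, -13, -16, -13, 0]
D(3):
  [0, -12, -12, -∞, 0, -6]
  [-∞, 0, -5, -∞, -3, 1]
  [-∞, -∞, 0, -∞, 2, 6]
  [-∞, -5, -10, 0, -8, -4]
  [-∞, 3, -2, -∞, 0, 4]
  [-∞, -18, -13, -16, -11, 0]
D(4):
  [0, -12, -12, -∞, 0, -6]
  [-∞, 0, -5, -∞, -3, 1]
  [-∞, -∞, 0, -∞, 2, 6]
  [-∞, -5, -10, 0, -8, -4]
  [-∞, 3, -2, -∞, 0, 4]
  [-∞, -18, -13, -16, -11, 0]
D(5):
  [0, 3, -2, -∞, 0, 4]
  [-∞, 0, -5, -∞, -3, 1]
  [-∞, 5, 0, -∞, 2, 6]
  [-∞, -5, -10, 0, -8, -4]
  [-∞, 3, -2, -∞, 0, 4]
  [-∞, -8, -13, -16, -11, 0]
D(6):
  [0, 3, -2, -12, 0, 4]
  [-∞, 0, -5, -15, -3, 1]
  [-∞, 5, 0, -10, 2, 6]
  [-∞, -5, -10, 0, -8, -4]
  [-∞, 3, -2, -12, 0, 4]
  [-∞, -8, -13, -16, -11, 0]
Answer: W* = [[0, 3, -2, -12, 0, 4], [-∞, 0, -5, -15, -3, 1], [-∞, 5, 0, -10, 2, 6], [-∞, -5, -10, 0, -8, -4], [-∞, 3, -2, -12, 0, 4], [-∞, -8, -13, -16, -11, 0]]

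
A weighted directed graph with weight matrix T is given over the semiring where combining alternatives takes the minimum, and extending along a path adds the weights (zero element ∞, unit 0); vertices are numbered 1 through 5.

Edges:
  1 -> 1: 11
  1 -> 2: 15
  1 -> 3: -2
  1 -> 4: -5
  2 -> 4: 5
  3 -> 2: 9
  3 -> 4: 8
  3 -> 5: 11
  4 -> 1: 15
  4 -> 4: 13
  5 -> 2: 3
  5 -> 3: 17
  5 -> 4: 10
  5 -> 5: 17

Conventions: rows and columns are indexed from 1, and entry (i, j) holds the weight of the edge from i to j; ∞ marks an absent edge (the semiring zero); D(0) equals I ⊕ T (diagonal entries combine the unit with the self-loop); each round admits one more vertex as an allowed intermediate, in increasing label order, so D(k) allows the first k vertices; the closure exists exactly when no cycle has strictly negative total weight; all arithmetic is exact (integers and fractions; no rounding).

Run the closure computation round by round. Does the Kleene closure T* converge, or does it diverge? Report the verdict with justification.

D(0):
  [0, 15, -2, -5, ∞]
  [∞, 0, ∞, 5, ∞]
  [∞, 9, 0, 8, 11]
  [15, ∞, ∞, 0, ∞]
  [∞, 3, 17, 10, 0]
D(1):
  [0, 15, -2, -5, ∞]
  [∞, 0, ∞, 5, ∞]
  [∞, 9, 0, 8, 11]
  [15, 30, 13, 0, ∞]
  [∞, 3, 17, 10, 0]
D(2):
  [0, 15, -2, -5, ∞]
  [∞, 0, ∞, 5, ∞]
  [∞, 9, 0, 8, 11]
  [15, 30, 13, 0, ∞]
  [∞, 3, 17, 8, 0]
D(3):
  [0, 7, -2, -5, 9]
  [∞, 0, ∞, 5, ∞]
  [∞, 9, 0, 8, 11]
  [15, 22, 13, 0, 24]
  [∞, 3, 17, 8, 0]
D(4):
  [0, 7, -2, -5, 9]
  [20, 0, 18, 5, 29]
  [23, 9, 0, 8, 11]
  [15, 22, 13, 0, 24]
  [23, 3, 17, 8, 0]
D(5):
  [0, 7, -2, -5, 9]
  [20, 0, 18, 5, 29]
  [23, 9, 0, 8, 11]
  [15, 22, 13, 0, 24]
  [23, 3, 17, 8, 0]
Key observation: every diagonal entry stays at the unit through all rounds, so no improving cycle exists.
Answer: CONVERGES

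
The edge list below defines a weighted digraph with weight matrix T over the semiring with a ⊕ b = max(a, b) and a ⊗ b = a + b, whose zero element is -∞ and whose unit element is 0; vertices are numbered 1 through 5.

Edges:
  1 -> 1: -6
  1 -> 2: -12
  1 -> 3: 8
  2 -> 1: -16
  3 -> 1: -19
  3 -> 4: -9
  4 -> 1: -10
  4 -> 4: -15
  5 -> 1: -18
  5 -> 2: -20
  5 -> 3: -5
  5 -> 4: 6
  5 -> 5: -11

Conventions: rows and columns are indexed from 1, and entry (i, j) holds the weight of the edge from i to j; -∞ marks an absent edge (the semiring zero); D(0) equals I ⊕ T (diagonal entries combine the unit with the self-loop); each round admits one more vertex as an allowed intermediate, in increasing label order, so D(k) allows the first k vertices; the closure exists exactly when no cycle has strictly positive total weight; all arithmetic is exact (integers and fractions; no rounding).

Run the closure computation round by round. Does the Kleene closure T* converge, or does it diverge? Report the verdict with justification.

D(0):
  [0, -12, 8, -∞, -∞]
  [-16, 0, -∞, -∞, -∞]
  [-19, -∞, 0, -9, -∞]
  [-10, -∞, -∞, 0, -∞]
  [-18, -20, -5, 6, 0]
D(1):
  [0, -12, 8, -∞, -∞]
  [-16, 0, -8, -∞, -∞]
  [-19, -31, 0, -9, -∞]
  [-10, -22, -2, 0, -∞]
  [-18, -20, -5, 6, 0]
D(2):
  [0, -12, 8, -∞, -∞]
  [-16, 0, -8, -∞, -∞]
  [-19, -31, 0, -9, -∞]
  [-10, -22, -2, 0, -∞]
  [-18, -20, -5, 6, 0]
D(3):
  [0, -12, 8, -1, -∞]
  [-16, 0, -8, -17, -∞]
  [-19, -31, 0, -9, -∞]
  [-10, -22, -2, 0, -∞]
  [-18, -20, -5, 6, 0]
D(4):
  [0, -12, 8, -1, -∞]
  [-16, 0, -8, -17, -∞]
  [-19, -31, 0, -9, -∞]
  [-10, -22, -2, 0, -∞]
  [-4, -16, 4, 6, 0]
D(5):
  [0, -12, 8, -1, -∞]
  [-16, 0, -8, -17, -∞]
  [-19, -31, 0, -9, -∞]
  [-10, -22, -2, 0, -∞]
  [-4, -16, 4, 6, 0]
Key observation: every diagonal entry stays at the unit through all rounds, so no improving cycle exists.
Answer: CONVERGES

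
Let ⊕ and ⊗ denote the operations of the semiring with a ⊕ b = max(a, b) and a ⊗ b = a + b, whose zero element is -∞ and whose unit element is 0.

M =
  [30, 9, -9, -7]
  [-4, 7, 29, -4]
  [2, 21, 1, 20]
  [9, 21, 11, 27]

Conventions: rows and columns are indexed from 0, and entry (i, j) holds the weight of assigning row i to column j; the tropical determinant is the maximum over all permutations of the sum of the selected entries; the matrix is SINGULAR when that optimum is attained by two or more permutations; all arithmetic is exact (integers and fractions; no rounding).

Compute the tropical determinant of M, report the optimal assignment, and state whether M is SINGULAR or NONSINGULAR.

σ = (0, 1, 2, 3): 30 + 7 + 1 + 27 = 65
σ = (0, 1, 3, 2): 30 + 7 + 20 + 11 = 68
σ = (0, 2, 1, 3): 30 + 29 + 21 + 27 = 107
σ = (0, 2, 3, 1): 30 + 29 + 20 + 21 = 100
σ = (0, 3, 1, 2): 30 + (-4) + 21 + 11 = 58
σ = (0, 3, 2, 1): 30 + (-4) + 1 + 21 = 48
σ = (1, 0, 2, 3): 9 + (-4) + 1 + 27 = 33
σ = (1, 0, 3, 2): 9 + (-4) + 20 + 11 = 36
σ = (1, 2, 0, 3): 9 + 29 + 2 + 27 = 67
σ = (1, 2, 3, 0): 9 + 29 + 20 + 9 = 67
σ = (1, 3, 0, 2): 9 + (-4) + 2 + 11 = 18
σ = (1, 3, 2, 0): 9 + (-4) + 1 + 9 = 15
σ = (2, 0, 1, 3): (-9) + (-4) + 21 + 27 = 35
σ = (2, 0, 3, 1): (-9) + (-4) + 20 + 21 = 28
σ = (2, 1, 0, 3): (-9) + 7 + 2 + 27 = 27
σ = (2, 1, 3, 0): (-9) + 7 + 20 + 9 = 27
σ = (2, 3, 0, 1): (-9) + (-4) + 2 + 21 = 10
σ = (2, 3, 1, 0): (-9) + (-4) + 21 + 9 = 17
σ = (3, 0, 1, 2): (-7) + (-4) + 21 + 11 = 21
σ = (3, 0, 2, 1): (-7) + (-4) + 1 + 21 = 11
σ = (3, 1, 0, 2): (-7) + 7 + 2 + 11 = 13
σ = (3, 1, 2, 0): (-7) + 7 + 1 + 9 = 10
σ = (3, 2, 0, 1): (-7) + 29 + 2 + 21 = 45
σ = (3, 2, 1, 0): (-7) + 29 + 21 + 9 = 52
Optimal value attained by: σ = (0, 2, 1, 3).
Answer: det⊕(M) = 107; verdict: NONSINGULAR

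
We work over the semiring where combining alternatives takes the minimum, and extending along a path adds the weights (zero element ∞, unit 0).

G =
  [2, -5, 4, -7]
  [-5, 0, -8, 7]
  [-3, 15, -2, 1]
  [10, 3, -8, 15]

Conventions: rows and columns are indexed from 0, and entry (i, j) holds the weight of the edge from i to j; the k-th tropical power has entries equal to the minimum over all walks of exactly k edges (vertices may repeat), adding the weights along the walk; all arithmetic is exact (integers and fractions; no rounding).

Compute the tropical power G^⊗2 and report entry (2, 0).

G^⊗2:
  [-10, -5, -15, -5]
  [-11, -10, -10, -12]
  [-5, -8, -7, -10]
  [-11, 3, -10, -7]
Key observation: the optimum is the walk 2->2->0, with weight (-2) + (-3) = -5.
Optimal value attained by: walk 2->2->0.
Answer: (G^⊗2)[2][0] = -5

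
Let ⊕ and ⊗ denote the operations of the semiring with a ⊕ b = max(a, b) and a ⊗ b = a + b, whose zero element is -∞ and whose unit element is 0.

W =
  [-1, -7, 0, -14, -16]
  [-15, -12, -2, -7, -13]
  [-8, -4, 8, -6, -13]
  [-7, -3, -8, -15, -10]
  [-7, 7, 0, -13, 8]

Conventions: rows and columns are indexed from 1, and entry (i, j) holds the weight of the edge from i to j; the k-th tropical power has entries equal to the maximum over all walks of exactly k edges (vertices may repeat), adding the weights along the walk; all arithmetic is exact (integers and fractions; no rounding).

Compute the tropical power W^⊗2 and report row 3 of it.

W^⊗2:
  [-2, -4, 8, -6, -8]
  [-10, -6, 6, -8, -5]
  [0, 4, 16, 2, -5]
  [-8, -3, 0, -10, -2]
  [1, 15, 8, 0, 16]
Answer: row 3 of W^⊗2 = [0, 4, 16, 2, -5]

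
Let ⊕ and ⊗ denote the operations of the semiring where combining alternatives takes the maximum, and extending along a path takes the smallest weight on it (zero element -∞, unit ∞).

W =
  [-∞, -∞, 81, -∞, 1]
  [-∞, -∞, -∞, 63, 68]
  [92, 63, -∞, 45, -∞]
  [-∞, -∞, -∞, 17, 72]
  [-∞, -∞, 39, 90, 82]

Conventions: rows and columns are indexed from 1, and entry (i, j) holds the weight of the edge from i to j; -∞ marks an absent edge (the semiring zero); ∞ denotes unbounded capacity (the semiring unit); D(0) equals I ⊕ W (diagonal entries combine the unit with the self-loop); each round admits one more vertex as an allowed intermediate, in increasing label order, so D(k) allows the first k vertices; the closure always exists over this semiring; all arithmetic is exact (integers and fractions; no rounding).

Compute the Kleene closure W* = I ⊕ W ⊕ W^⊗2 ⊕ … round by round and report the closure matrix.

D(0):
  [∞, -∞, 81, -∞, 1]
  [-∞, ∞, -∞, 63, 68]
  [92, 63, ∞, 45, -∞]
  [-∞, -∞, -∞, ∞, 72]
  [-∞, -∞, 39, 90, ∞]
D(1):
  [∞, -∞, 81, -∞, 1]
  [-∞, ∞, -∞, 63, 68]
  [92, 63, ∞, 45, 1]
  [-∞, -∞, -∞, ∞, 72]
  [-∞, -∞, 39, 90, ∞]
D(2):
  [∞, -∞, 81, -∞, 1]
  [-∞, ∞, -∞, 63, 68]
  [92, 63, ∞, 63, 63]
  [-∞, -∞, -∞, ∞, 72]
  [-∞, -∞, 39, 90, ∞]
D(3):
  [∞, 63, 81, 63, 63]
  [-∞, ∞, -∞, 63, 68]
  [92, 63, ∞, 63, 63]
  [-∞, -∞, -∞, ∞, 72]
  [39, 39, 39, 90, ∞]
D(4):
  [∞, 63, 81, 63, 63]
  [-∞, ∞, -∞, 63, 68]
  [92, 63, ∞, 63, 63]
  [-∞, -∞, -∞, ∞, 72]
  [39, 39, 39, 90, ∞]
D(5):
  [∞, 63, 81, 63, 63]
  [39, ∞, 39, 68, 68]
  [92, 63, ∞, 63, 63]
  [39, 39, 39, ∞, 72]
  [39, 39, 39, 90, ∞]
Answer: W* = [[∞, 63, 81, 63, 63], [39, ∞, 39, 68, 68], [92, 63, ∞, 63, 63], [39, 39, 39, ∞, 72], [39, 39, 39, 90, ∞]]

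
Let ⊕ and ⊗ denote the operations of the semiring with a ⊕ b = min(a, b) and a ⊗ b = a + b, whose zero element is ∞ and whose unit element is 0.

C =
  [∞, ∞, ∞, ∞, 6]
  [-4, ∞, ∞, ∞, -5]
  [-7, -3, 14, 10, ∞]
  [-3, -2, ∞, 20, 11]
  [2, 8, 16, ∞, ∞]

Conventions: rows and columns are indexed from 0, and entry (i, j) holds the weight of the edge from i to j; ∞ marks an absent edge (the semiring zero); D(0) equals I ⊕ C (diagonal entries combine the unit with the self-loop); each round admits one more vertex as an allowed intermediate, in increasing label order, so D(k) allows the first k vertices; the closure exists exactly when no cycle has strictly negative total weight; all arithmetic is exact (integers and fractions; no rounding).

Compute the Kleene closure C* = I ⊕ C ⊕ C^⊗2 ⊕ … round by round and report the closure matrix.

D(0):
  [0, ∞, ∞, ∞, 6]
  [-4, 0, ∞, ∞, -5]
  [-7, -3, 0, 10, ∞]
  [-3, -2, ∞, 0, 11]
  [2, 8, 16, ∞, 0]
D(1):
  [0, ∞, ∞, ∞, 6]
  [-4, 0, ∞, ∞, -5]
  [-7, -3, 0, 10, -1]
  [-3, -2, ∞, 0, 3]
  [2, 8, 16, ∞, 0]
D(2):
  [0, ∞, ∞, ∞, 6]
  [-4, 0, ∞, ∞, -5]
  [-7, -3, 0, 10, -8]
  [-6, -2, ∞, 0, -7]
  [2, 8, 16, ∞, 0]
D(3):
  [0, ∞, ∞, ∞, 6]
  [-4, 0, ∞, ∞, -5]
  [-7, -3, 0, 10, -8]
  [-6, -2, ∞, 0, -7]
  [2, 8, 16, 26, 0]
D(4):
  [0, ∞, ∞, ∞, 6]
  [-4, 0, ∞, ∞, -5]
  [-7, -3, 0, 10, -8]
  [-6, -2, ∞, 0, -7]
  [2, 8, 16, 26, 0]
D(5):
  [0, 14, 22, 32, 6]
  [-4, 0, 11, 21, -5]
  [-7, -3, 0, 10, -8]
  [-6, -2, 9, 0, -7]
  [2, 8, 16, 26, 0]
Answer: C* = [[0, 14, 22, 32, 6], [-4, 0, 11, 21, -5], [-7, -3, 0, 10, -8], [-6, -2, 9, 0, -7], [2, 8, 16, 26, 0]]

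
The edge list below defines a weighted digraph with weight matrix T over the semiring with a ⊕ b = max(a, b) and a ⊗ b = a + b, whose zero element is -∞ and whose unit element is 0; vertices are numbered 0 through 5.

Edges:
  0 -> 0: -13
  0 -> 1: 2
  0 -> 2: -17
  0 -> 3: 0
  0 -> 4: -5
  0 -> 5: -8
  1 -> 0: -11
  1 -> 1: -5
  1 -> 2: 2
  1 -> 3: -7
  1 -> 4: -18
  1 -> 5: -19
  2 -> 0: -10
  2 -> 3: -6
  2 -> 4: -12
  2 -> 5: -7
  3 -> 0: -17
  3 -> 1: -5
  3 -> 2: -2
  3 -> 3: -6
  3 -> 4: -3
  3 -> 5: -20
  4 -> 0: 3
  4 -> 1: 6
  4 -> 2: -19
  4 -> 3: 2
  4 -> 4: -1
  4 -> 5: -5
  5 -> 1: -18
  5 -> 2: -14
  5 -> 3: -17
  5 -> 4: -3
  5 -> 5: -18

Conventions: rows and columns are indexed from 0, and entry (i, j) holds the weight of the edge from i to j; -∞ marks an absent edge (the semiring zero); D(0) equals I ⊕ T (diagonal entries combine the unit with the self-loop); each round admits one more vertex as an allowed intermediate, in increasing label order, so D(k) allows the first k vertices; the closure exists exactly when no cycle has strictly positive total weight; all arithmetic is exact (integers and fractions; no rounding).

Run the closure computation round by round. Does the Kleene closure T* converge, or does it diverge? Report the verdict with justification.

D(0):
  [0, 2, -17, 0, -5, -8]
  [-11, 0, 2, -7, -18, -19]
  [-10, -∞, 0, -6, -12, -7]
  [-17, -5, -2, 0, -3, -20]
  [3, 6, -19, 2, 0, -5]
  [-∞, -18, -14, -17, -3, 0]
D(1):
  [0, 2, -17, 0, -5, -8]
  [-11, 0, 2, -7, -16, -19]
  [-10, -8, 0, -6, -12, -7]
  [-17, -5, -2, 0, -3, -20]
  [3, 6, -14, 3, 0, -5]
  [-∞, -18, -14, -17, -3, 0]
D(2):
  [0, 2, 4, 0, -5, -8]
  [-11, 0, 2, -7, -16, -19]
  [-10, -8, 0, -6, -12, -7]
  [-16, -5, -2, 0, -3, -20]
  [3, 6, 8, 3, 0, -5]
  [-29, -18, -14, -17, -3, 0]
D(3):
  [0, 2, 4, 0, -5, -3]
  [-8, 0, 2, -4, -10, -5]
  [-10, -8, 0, -6, -12, -7]
  [-12, -5, -2, 0, -3, -9]
  [3, 6, 8, 3, 0, 1]
  [-24, -18, -14, -17, -3, 0]
D(4):
  [0, 2, 4, 0, -3, -3]
  [-8, 0, 2, -4, -7, -5]
  [-10, -8, 0, -6, -9, -7]
  [-12, -5, -2, 0, -3, -9]
  [3, 6, 8, 3, 0, 1]
  [-24, -18, -14, -17, -3, 0]
D(5):
  [0, 3, 5, 0, -3, -2]
  [-4, 0, 2, -4, -7, -5]
  [-6, -3, 0, -6, -9, -7]
  [0, 3, 5, 0, -3, -2]
  [3, 6, 8, 3, 0, 1]
  [0, 3, 5, 0, -3, 0]
D(6):
  [0, 3, 5, 0, -3, -2]
  [-4, 0, 2, -4, -7, -5]
  [-6, -3, 0, -6, -9, -7]
  [0, 3, 5, 0, -3, -2]
  [3, 6, 8, 3, 0, 1]
  [0, 3, 5, 0, -3, 0]
Key observation: every diagonal entry stays at the unit through all rounds, so no improving cycle exists.
Answer: CONVERGES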